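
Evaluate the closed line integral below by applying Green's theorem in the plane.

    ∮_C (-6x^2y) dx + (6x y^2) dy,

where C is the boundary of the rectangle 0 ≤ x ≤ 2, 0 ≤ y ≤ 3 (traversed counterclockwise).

Green's theorem converts the closed line integral into a double integral over the enclosed region D:

    ∮_C P dx + Q dy = ∬_D (∂Q/∂x - ∂P/∂y) dA.

Here P = -6x^2y, Q = 6x y^2, so

    ∂Q/∂x = 6y^2,    ∂P/∂y = -6x^2,
    ∂Q/∂x - ∂P/∂y = 6x^2 + 6y^2.

D is the region 0 ≤ x ≤ 2, 0 ≤ y ≤ 3. Evaluating the double integral:

    ∬_D (6x^2 + 6y^2) dA = ∫_0^{2} ∫_0^{3} (6x^2 + 6y^2) dy dx.

Inner (y from 0 to 3): 18x^2 + 54.
Outer (x from 0 to 2): 156.

Therefore ∮_C P dx + Q dy = 156.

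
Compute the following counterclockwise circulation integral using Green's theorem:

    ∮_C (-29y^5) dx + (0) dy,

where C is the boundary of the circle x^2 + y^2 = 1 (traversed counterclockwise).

Green's theorem converts the closed line integral into a double integral over the enclosed region D:

    ∮_C P dx + Q dy = ∬_D (∂Q/∂x - ∂P/∂y) dA.

Here P = -29y^5, Q = 0, so

    ∂Q/∂x = 0,    ∂P/∂y = -145y^4,
    ∂Q/∂x - ∂P/∂y = 145y^4.

D is the region x^2 + y^2 ≤ 1. Evaluating the double integral:

In polar coordinates (x = r cos θ, y = r sin θ, dA = r dr dθ) the integrand becomes 145r^4sin(θ)^4, so

    ∬_D (145y^4) dA = ∫_0^{2π} ∫_0^{1} (145r^4sin(θ)^4) · r dr dθ.

Inner (r from 0 to 1): 145sin(θ)^4/6.
Outer (θ from 0 to 2π): 145π/8.

Therefore ∮_C P dx + Q dy = 145π/8.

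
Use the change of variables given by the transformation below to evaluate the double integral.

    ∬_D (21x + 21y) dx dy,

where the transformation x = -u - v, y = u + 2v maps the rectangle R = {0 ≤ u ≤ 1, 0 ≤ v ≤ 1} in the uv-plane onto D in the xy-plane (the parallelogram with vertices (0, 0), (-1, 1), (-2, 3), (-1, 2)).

Compute the Jacobian determinant of (x, y) with respect to (u, v):

    ∂(x,y)/∂(u,v) = | -1  -1 | = (-1)(2) - (-1)(1) = -1.
                   | 1  2 |

Its absolute value is |J| = 1 (the area scaling factor).

Substituting x = -u - v, y = u + 2v into the integrand,

    21x + 21y → 21v,

so the integral becomes

    ∬_R (21v) · |J| du dv = ∫_0^1 ∫_0^1 (21v) dv du.

Inner (v): 21/2.
Outer (u): 21/2.

Therefore ∬_D (21x + 21y) dx dy = 21/2.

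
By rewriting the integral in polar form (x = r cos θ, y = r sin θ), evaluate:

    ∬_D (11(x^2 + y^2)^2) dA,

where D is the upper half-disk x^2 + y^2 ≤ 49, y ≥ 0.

The region D is 0 ≤ r ≤ 7, 0 ≤ θ ≤ π in polar coordinates, where x = r cos(θ), y = r sin(θ), and dA = r dr dθ.

Under the substitution, the integrand becomes 11r^4, so

    ∬_D (11(x^2 + y^2)^2) dA = ∫_{0}^{π} ∫_{0}^{7} (11r^4) · r dr dθ.

Inner integral (in r): ∫_{0}^{7} (11r^4) · r dr = 1294139/6.

Outer integral (in θ): ∫_{0}^{π} (1294139/6) dθ = 1294139π/6.

Therefore ∬_D (11(x^2 + y^2)^2) dA = 1294139π/6.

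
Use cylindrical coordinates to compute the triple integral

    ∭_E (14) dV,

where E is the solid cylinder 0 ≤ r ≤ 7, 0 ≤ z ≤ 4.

In cylindrical coordinates, x = r cos(θ), y = r sin(θ), z = z, and dV = r dr dθ dz.

The integrand becomes 14, so

    ∭_E (14) dV = ∫_{0}^{2π} ∫_{0}^{7} ∫_{0}^{4} (14) · r dz dr dθ.

Inner (z): 56r.
Middle (r from 0 to 7): 1372.
Outer (θ): 2744π.

Therefore the triple integral equals 2744π.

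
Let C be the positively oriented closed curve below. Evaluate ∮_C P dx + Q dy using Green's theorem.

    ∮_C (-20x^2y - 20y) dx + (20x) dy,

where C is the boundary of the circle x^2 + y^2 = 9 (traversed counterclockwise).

Green's theorem converts the closed line integral into a double integral over the enclosed region D:

    ∮_C P dx + Q dy = ∬_D (∂Q/∂x - ∂P/∂y) dA.

Here P = -20x^2y - 20y, Q = 20x, so

    ∂Q/∂x = 20,    ∂P/∂y = -20x^2 - 20,
    ∂Q/∂x - ∂P/∂y = 20x^2 + 40.

D is the region x^2 + y^2 ≤ 9. Evaluating the double integral:

In polar coordinates (x = r cos θ, y = r sin θ, dA = r dr dθ) the integrand becomes 20r^2cos(θ)^2 + 40, so

    ∬_D (20x^2 + 40) dA = ∫_0^{2π} ∫_0^{3} (20r^2cos(θ)^2 + 40) · r dr dθ.

Inner (r from 0 to 3): 405cos(θ)^2 + 180.
Outer (θ from 0 to 2π): 765π.

Therefore ∮_C P dx + Q dy = 765π.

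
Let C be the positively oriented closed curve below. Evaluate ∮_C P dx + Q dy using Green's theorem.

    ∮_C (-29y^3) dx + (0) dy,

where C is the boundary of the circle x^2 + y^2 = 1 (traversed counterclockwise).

Green's theorem converts the closed line integral into a double integral over the enclosed region D:

    ∮_C P dx + Q dy = ∬_D (∂Q/∂x - ∂P/∂y) dA.

Here P = -29y^3, Q = 0, so

    ∂Q/∂x = 0,    ∂P/∂y = -87y^2,
    ∂Q/∂x - ∂P/∂y = 87y^2.

D is the region x^2 + y^2 ≤ 1. Evaluating the double integral:

In polar coordinates (x = r cos θ, y = r sin θ, dA = r dr dθ) the integrand becomes 87r^2sin(θ)^2, so

    ∬_D (87y^2) dA = ∫_0^{2π} ∫_0^{1} (87r^2sin(θ)^2) · r dr dθ.

Inner (r from 0 to 1): 87sin(θ)^2/4.
Outer (θ from 0 to 2π): 87π/4.

Therefore ∮_C P dx + Q dy = 87π/4.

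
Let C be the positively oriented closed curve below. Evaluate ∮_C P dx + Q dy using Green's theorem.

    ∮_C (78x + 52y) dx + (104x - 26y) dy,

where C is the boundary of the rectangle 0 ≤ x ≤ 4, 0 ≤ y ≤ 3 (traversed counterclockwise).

Green's theorem converts the closed line integral into a double integral over the enclosed region D:

    ∮_C P dx + Q dy = ∬_D (∂Q/∂x - ∂P/∂y) dA.

Here P = 78x + 52y, Q = 104x - 26y, so

    ∂Q/∂x = 104,    ∂P/∂y = 52,
    ∂Q/∂x - ∂P/∂y = 52.

D is the region 0 ≤ x ≤ 4, 0 ≤ y ≤ 3. Evaluating the double integral:

    ∬_D (52) dA = ∫_0^{4} ∫_0^{3} (52) dy dx.

Inner (y from 0 to 3): 156.
Outer (x from 0 to 4): 624.

Therefore ∮_C P dx + Q dy = 624.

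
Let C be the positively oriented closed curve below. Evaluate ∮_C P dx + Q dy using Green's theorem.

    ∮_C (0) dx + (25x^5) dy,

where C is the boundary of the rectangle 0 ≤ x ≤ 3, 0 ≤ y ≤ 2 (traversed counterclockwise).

Green's theorem converts the closed line integral into a double integral over the enclosed region D:

    ∮_C P dx + Q dy = ∬_D (∂Q/∂x - ∂P/∂y) dA.

Here P = 0, Q = 25x^5, so

    ∂Q/∂x = 125x^4,    ∂P/∂y = 0,
    ∂Q/∂x - ∂P/∂y = 125x^4.

D is the region 0 ≤ x ≤ 3, 0 ≤ y ≤ 2. Evaluating the double integral:

    ∬_D (125x^4) dA = ∫_0^{3} ∫_0^{2} (125x^4) dy dx.

Inner (y from 0 to 2): 250x^4.
Outer (x from 0 to 3): 12150.

Therefore ∮_C P dx + Q dy = 12150.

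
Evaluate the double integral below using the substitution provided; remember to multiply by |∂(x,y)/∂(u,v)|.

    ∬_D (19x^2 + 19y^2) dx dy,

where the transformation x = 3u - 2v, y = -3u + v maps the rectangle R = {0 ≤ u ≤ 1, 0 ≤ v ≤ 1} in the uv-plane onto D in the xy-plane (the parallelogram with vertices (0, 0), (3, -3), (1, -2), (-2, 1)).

Compute the Jacobian determinant of (x, y) with respect to (u, v):

    ∂(x,y)/∂(u,v) = | 3  -2 | = (3)(1) - (-2)(-3) = -3.
                   | -3  1 |

Its absolute value is |J| = 3 (the area scaling factor).

Substituting x = 3u - 2v, y = -3u + v into the integrand,

    19x^2 + 19y^2 → 342u^2 - 342u v + 95v^2,

so the integral becomes

    ∬_R (342u^2 - 342u v + 95v^2) · |J| du dv = ∫_0^1 ∫_0^1 (1026u^2 - 1026u v + 285v^2) dv du.

Inner (v): 1026u^2 - 513u + 95.
Outer (u): 361/2.

Therefore ∬_D (19x^2 + 19y^2) dx dy = 361/2.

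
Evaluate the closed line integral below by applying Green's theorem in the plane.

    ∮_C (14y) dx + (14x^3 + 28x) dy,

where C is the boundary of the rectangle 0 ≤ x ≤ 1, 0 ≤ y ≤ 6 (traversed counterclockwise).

Green's theorem converts the closed line integral into a double integral over the enclosed region D:

    ∮_C P dx + Q dy = ∬_D (∂Q/∂x - ∂P/∂y) dA.

Here P = 14y, Q = 14x^3 + 28x, so

    ∂Q/∂x = 42x^2 + 28,    ∂P/∂y = 14,
    ∂Q/∂x - ∂P/∂y = 42x^2 + 14.

D is the region 0 ≤ x ≤ 1, 0 ≤ y ≤ 6. Evaluating the double integral:

    ∬_D (42x^2 + 14) dA = ∫_0^{1} ∫_0^{6} (42x^2 + 14) dy dx.

Inner (y from 0 to 6): 252x^2 + 84.
Outer (x from 0 to 1): 168.

Therefore ∮_C P dx + Q dy = 168.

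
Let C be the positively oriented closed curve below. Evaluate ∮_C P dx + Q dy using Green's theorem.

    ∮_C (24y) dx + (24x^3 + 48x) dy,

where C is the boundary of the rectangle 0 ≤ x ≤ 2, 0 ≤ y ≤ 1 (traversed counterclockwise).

Green's theorem converts the closed line integral into a double integral over the enclosed region D:

    ∮_C P dx + Q dy = ∬_D (∂Q/∂x - ∂P/∂y) dA.

Here P = 24y, Q = 24x^3 + 48x, so

    ∂Q/∂x = 72x^2 + 48,    ∂P/∂y = 24,
    ∂Q/∂x - ∂P/∂y = 72x^2 + 24.

D is the region 0 ≤ x ≤ 2, 0 ≤ y ≤ 1. Evaluating the double integral:

    ∬_D (72x^2 + 24) dA = ∫_0^{2} ∫_0^{1} (72x^2 + 24) dy dx.

Inner (y from 0 to 1): 72x^2 + 24.
Outer (x from 0 to 2): 240.

Therefore ∮_C P dx + Q dy = 240.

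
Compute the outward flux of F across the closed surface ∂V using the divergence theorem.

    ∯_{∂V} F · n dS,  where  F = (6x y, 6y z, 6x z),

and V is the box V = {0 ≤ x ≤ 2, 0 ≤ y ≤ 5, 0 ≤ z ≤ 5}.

By the divergence theorem,

    ∯_{∂V} F · n dS = ∭_V (∇ · F) dV.

Compute the divergence:
    ∇ · F = ∂F_x/∂x + ∂F_y/∂y + ∂F_z/∂z = 6y + 6z + 6x = 6x + 6y + 6z.

V is a rectangular box, so dV = dx dy dz with 0 ≤ x ≤ 2, 0 ≤ y ≤ 5, 0 ≤ z ≤ 5.

Integrate (6x + 6y + 6z) over V as an iterated integral:

    ∭_V (∇·F) dV = ∫_0^{2} ∫_0^{5} ∫_0^{5} (6x + 6y + 6z) dz dy dx.

Inner (z from 0 to 5): 30x + 30y + 75.
Middle (y from 0 to 5): 150x + 750.
Outer (x from 0 to 2): 1800.

Therefore ∯_{∂V} F · n dS = 1800.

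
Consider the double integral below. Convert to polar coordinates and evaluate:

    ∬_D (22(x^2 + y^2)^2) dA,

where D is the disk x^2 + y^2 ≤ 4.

The region D is 0 ≤ r ≤ 2, 0 ≤ θ ≤ 2π in polar coordinates, where x = r cos(θ), y = r sin(θ), and dA = r dr dθ.

Under the substitution, the integrand becomes 22r^4, so

    ∬_D (22(x^2 + y^2)^2) dA = ∫_{0}^{2π} ∫_{0}^{2} (22r^4) · r dr dθ.

Inner integral (in r): ∫_{0}^{2} (22r^4) · r dr = 704/3.

Outer integral (in θ): ∫_{0}^{2π} (704/3) dθ = 1408π/3.

Therefore ∬_D (22(x^2 + y^2)^2) dA = 1408π/3.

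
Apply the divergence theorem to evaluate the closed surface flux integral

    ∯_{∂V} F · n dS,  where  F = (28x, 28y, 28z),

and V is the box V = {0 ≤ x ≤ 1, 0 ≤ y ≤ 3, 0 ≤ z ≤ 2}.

By the divergence theorem,

    ∯_{∂V} F · n dS = ∭_V (∇ · F) dV.

Compute the divergence:
    ∇ · F = ∂F_x/∂x + ∂F_y/∂y + ∂F_z/∂z = 28 + 28 + 28 = 84.

V is a rectangular box, so dV = dx dy dz with 0 ≤ x ≤ 1, 0 ≤ y ≤ 3, 0 ≤ z ≤ 2.

Integrate (84) over V as an iterated integral:

    ∭_V (∇·F) dV = ∫_0^{1} ∫_0^{3} ∫_0^{2} (84) dz dy dx.

Inner (z from 0 to 2): 168.
Middle (y from 0 to 3): 504.
Outer (x from 0 to 1): 504.

Therefore ∯_{∂V} F · n dS = 504.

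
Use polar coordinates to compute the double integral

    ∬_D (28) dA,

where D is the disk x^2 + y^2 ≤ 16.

The region D is 0 ≤ r ≤ 4, 0 ≤ θ ≤ 2π in polar coordinates, where x = r cos(θ), y = r sin(θ), and dA = r dr dθ.

Under the substitution, the integrand becomes 28, so

    ∬_D (28) dA = ∫_{0}^{2π} ∫_{0}^{4} (28) · r dr dθ.

Inner integral (in r): ∫_{0}^{4} (28) · r dr = 224.

Outer integral (in θ): ∫_{0}^{2π} (224) dθ = 448π.

Therefore ∬_D (28) dA = 448π.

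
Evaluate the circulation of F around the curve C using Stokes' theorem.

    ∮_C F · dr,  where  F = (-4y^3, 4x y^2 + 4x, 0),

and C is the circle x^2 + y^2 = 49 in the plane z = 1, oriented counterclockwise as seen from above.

Let S be the flat disk x^2 + y^2 ≤ 49 in the plane z = 1, with upward unit normal n̂ = ẑ. By Stokes' theorem,

    ∮_C F · dr = ∬_S (∇ × F) · n̂ dS = ∬_D (curl F)_z dA,

where D is the disk x^2 + y^2 ≤ 49.

Compute the curl of F = (-4y^3, 4x y^2 + 4x, 0):
    (∇ × F)_x = ∂F_z/∂y - ∂F_y/∂z = 0,
    (∇ × F)_y = ∂F_x/∂z - ∂F_z/∂x = 0,
    (∇ × F)_z = ∂F_y/∂x - ∂F_x/∂y = 16y^2 + 4.

On z = 1, (curl F)_z = 16y^2 + 4.

Convert to polar (x = r cos θ, y = r sin θ, dA = r dr dθ); the integrand becomes 16r^2sin(θ)^2 + 4, so

    ∬_D (curl F)_z dA = ∫_0^{2π} ∫_0^{7} (16r^2sin(θ)^2 + 4) · r dr dθ.

Inner (r from 0 to 7): 9604sin(θ)^2 + 98.
Outer (θ from 0 to 2π): 9800π.

Therefore ∮_C F · dr = 9800π.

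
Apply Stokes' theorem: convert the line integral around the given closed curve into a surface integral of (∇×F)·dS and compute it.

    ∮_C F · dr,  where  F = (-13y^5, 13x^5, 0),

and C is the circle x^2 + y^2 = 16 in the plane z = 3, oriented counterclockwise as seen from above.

Let S be the flat disk x^2 + y^2 ≤ 16 in the plane z = 3, with upward unit normal n̂ = ẑ. By Stokes' theorem,

    ∮_C F · dr = ∬_S (∇ × F) · n̂ dS = ∬_D (curl F)_z dA,

where D is the disk x^2 + y^2 ≤ 16.

Compute the curl of F = (-13y^5, 13x^5, 0):
    (∇ × F)_x = ∂F_z/∂y - ∂F_y/∂z = 0,
    (∇ × F)_y = ∂F_x/∂z - ∂F_z/∂x = 0,
    (∇ × F)_z = ∂F_y/∂x - ∂F_x/∂y = 65x^4 + 65y^4.

On z = 3, (curl F)_z = 65x^4 + 65y^4.

Convert to polar (x = r cos θ, y = r sin θ, dA = r dr dθ); the integrand becomes 65r^4(sin(θ)^4 + cos(θ)^4), so

    ∬_D (curl F)_z dA = ∫_0^{2π} ∫_0^{4} (65r^4(sin(θ)^4 + cos(θ)^4)) · r dr dθ.

Inner (r from 0 to 4): 133120sin(θ)^4/3 + 133120cos(θ)^4/3.
Outer (θ from 0 to 2π): 66560π.

Therefore ∮_C F · dr = 66560π.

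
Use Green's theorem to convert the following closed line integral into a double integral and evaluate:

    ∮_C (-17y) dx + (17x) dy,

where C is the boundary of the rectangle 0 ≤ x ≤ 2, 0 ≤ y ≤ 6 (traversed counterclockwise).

Green's theorem converts the closed line integral into a double integral over the enclosed region D:

    ∮_C P dx + Q dy = ∬_D (∂Q/∂x - ∂P/∂y) dA.

Here P = -17y, Q = 17x, so

    ∂Q/∂x = 17,    ∂P/∂y = -17,
    ∂Q/∂x - ∂P/∂y = 34.

D is the region 0 ≤ x ≤ 2, 0 ≤ y ≤ 6. Evaluating the double integral:

    ∬_D (34) dA = ∫_0^{2} ∫_0^{6} (34) dy dx.

Inner (y from 0 to 6): 204.
Outer (x from 0 to 2): 408.

Therefore ∮_C P dx + Q dy = 408.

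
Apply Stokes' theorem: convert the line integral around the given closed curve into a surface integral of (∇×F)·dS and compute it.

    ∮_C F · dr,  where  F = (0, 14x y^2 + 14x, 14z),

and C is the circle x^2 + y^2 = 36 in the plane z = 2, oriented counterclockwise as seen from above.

Let S be the flat disk x^2 + y^2 ≤ 36 in the plane z = 2, with upward unit normal n̂ = ẑ. By Stokes' theorem,

    ∮_C F · dr = ∬_S (∇ × F) · n̂ dS = ∬_D (curl F)_z dA,

where D is the disk x^2 + y^2 ≤ 36.

Compute the curl of F = (0, 14x y^2 + 14x, 14z):
    (∇ × F)_x = ∂F_z/∂y - ∂F_y/∂z = 0,
    (∇ × F)_y = ∂F_x/∂z - ∂F_z/∂x = 0,
    (∇ × F)_z = ∂F_y/∂x - ∂F_x/∂y = 14y^2 + 14.

On z = 2, (curl F)_z = 14y^2 + 14.

Convert to polar (x = r cos θ, y = r sin θ, dA = r dr dθ); the integrand becomes 14r^2sin(θ)^2 + 14, so

    ∬_D (curl F)_z dA = ∫_0^{2π} ∫_0^{6} (14r^2sin(θ)^2 + 14) · r dr dθ.

Inner (r from 0 to 6): 4536sin(θ)^2 + 252.
Outer (θ from 0 to 2π): 5040π.

Therefore ∮_C F · dr = 5040π.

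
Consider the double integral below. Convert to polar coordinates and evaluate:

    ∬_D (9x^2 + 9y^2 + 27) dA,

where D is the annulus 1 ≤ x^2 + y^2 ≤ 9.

The region D is 1 ≤ r ≤ 3, 0 ≤ θ ≤ 2π in polar coordinates, where x = r cos(θ), y = r sin(θ), and dA = r dr dθ.

Under the substitution, the integrand becomes 9r^2 + 27, so

    ∬_D (9x^2 + 9y^2 + 27) dA = ∫_{0}^{2π} ∫_{1}^{3} (9r^2 + 27) · r dr dθ.

Inner integral (in r): ∫_{1}^{3} (9r^2 + 27) · r dr = 288.

Outer integral (in θ): ∫_{0}^{2π} (288) dθ = 576π.

Therefore ∬_D (9x^2 + 9y^2 + 27) dA = 576π.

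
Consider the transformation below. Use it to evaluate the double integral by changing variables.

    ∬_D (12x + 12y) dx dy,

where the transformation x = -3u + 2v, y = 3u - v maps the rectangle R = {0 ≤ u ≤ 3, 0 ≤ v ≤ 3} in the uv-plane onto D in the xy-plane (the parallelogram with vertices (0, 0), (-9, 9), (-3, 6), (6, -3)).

Compute the Jacobian determinant of (x, y) with respect to (u, v):

    ∂(x,y)/∂(u,v) = | -3  2 | = (-3)(-1) - (2)(3) = -3.
                   | 3  -1 |

Its absolute value is |J| = 3 (the area scaling factor).

Substituting x = -3u + 2v, y = 3u - v into the integrand,

    12x + 12y → 12v,

so the integral becomes

    ∬_R (12v) · |J| du dv = ∫_0^3 ∫_0^3 (36v) dv du.

Inner (v): 162.
Outer (u): 486.

Therefore ∬_D (12x + 12y) dx dy = 486.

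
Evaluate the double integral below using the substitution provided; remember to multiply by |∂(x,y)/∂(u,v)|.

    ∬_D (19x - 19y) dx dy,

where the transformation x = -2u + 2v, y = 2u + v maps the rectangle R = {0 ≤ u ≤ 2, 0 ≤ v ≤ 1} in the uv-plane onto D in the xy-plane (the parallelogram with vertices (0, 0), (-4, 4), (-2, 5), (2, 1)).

Compute the Jacobian determinant of (x, y) with respect to (u, v):

    ∂(x,y)/∂(u,v) = | -2  2 | = (-2)(1) - (2)(2) = -6.
                   | 2  1 |

Its absolute value is |J| = 6 (the area scaling factor).

Substituting x = -2u + 2v, y = 2u + v into the integrand,

    19x - 19y → -76u + 19v,

so the integral becomes

    ∬_R (-76u + 19v) · |J| du dv = ∫_0^2 ∫_0^1 (-456u + 114v) dv du.

Inner (v): 57 - 456u.
Outer (u): -798.

Therefore ∬_D (19x - 19y) dx dy = -798.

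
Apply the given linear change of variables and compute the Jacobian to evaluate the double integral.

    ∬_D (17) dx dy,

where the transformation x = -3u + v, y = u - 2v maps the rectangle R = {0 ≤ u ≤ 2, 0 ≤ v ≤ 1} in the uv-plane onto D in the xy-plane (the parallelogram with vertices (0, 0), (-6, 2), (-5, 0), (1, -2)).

Compute the Jacobian determinant of (x, y) with respect to (u, v):

    ∂(x,y)/∂(u,v) = | -3  1 | = (-3)(-2) - (1)(1) = 5.
                   | 1  -2 |

Its absolute value is |J| = 5 (the area scaling factor).

Substituting x = -3u + v, y = u - 2v into the integrand,

    17 → 17,

so the integral becomes

    ∬_R (17) · |J| du dv = ∫_0^2 ∫_0^1 (85) dv du.

Inner (v): 85.
Outer (u): 170.

Therefore ∬_D (17) dx dy = 170.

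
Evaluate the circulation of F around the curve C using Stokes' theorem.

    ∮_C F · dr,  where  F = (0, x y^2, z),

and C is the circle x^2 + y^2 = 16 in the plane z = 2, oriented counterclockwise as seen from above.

Let S be the flat disk x^2 + y^2 ≤ 16 in the plane z = 2, with upward unit normal n̂ = ẑ. By Stokes' theorem,

    ∮_C F · dr = ∬_S (∇ × F) · n̂ dS = ∬_D (curl F)_z dA,

where D is the disk x^2 + y^2 ≤ 16.

Compute the curl of F = (0, x y^2, z):
    (∇ × F)_x = ∂F_z/∂y - ∂F_y/∂z = 0,
    (∇ × F)_y = ∂F_x/∂z - ∂F_z/∂x = 0,
    (∇ × F)_z = ∂F_y/∂x - ∂F_x/∂y = y^2.

On z = 2, (curl F)_z = y^2.

Convert to polar (x = r cos θ, y = r sin θ, dA = r dr dθ); the integrand becomes r^2sin(θ)^2, so

    ∬_D (curl F)_z dA = ∫_0^{2π} ∫_0^{4} (r^2sin(θ)^2) · r dr dθ.

Inner (r from 0 to 4): 64sin(θ)^2.
Outer (θ from 0 to 2π): 64π.

Therefore ∮_C F · dr = 64π.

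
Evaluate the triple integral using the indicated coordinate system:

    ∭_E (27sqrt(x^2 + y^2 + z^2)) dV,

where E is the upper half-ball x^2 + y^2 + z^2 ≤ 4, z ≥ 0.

In spherical coordinates, x = ρ sin(φ) cos(θ), y = ρ sin(φ) sin(θ), z = ρ cos(φ), and dV = ρ^2 sin(φ) dρ dφ dθ.

The integrand becomes 27ρ, so

    ∭_E (27sqrt(x^2 + y^2 + z^2)) dV = ∫_{0}^{2π} ∫_{0}^{π/2} ∫_{0}^{2} (27ρ) · ρ^2 sin(φ) dρ dφ dθ.

Inner (ρ): 108sin(φ).
Middle (φ): 108.
Outer (θ): 216π.

Therefore the triple integral equals 216π.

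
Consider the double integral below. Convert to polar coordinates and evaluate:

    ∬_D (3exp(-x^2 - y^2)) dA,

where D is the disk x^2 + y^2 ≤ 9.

The region D is 0 ≤ r ≤ 3, 0 ≤ θ ≤ 2π in polar coordinates, where x = r cos(θ), y = r sin(θ), and dA = r dr dθ.

Under the substitution, the integrand becomes 3exp(-r^2), so

    ∬_D (3exp(-x^2 - y^2)) dA = ∫_{0}^{2π} ∫_{0}^{3} (3exp(-r^2)) · r dr dθ.

Inner integral (in r): ∫_{0}^{3} (3exp(-r^2)) · r dr = 3/2 - 3exp(-9)/2.

Outer integral (in θ): ∫_{0}^{2π} (3/2 - 3exp(-9)/2) dθ = -3π exp(-9) + 3π.

Therefore ∬_D (3exp(-x^2 - y^2)) dA = -3π exp(-9) + 3π.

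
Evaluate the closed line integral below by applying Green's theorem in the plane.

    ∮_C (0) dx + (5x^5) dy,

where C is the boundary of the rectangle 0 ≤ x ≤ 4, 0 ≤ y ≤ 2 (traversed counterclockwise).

Green's theorem converts the closed line integral into a double integral over the enclosed region D:

    ∮_C P dx + Q dy = ∬_D (∂Q/∂x - ∂P/∂y) dA.

Here P = 0, Q = 5x^5, so

    ∂Q/∂x = 25x^4,    ∂P/∂y = 0,
    ∂Q/∂x - ∂P/∂y = 25x^4.

D is the region 0 ≤ x ≤ 4, 0 ≤ y ≤ 2. Evaluating the double integral:

    ∬_D (25x^4) dA = ∫_0^{4} ∫_0^{2} (25x^4) dy dx.

Inner (y from 0 to 2): 50x^4.
Outer (x from 0 to 4): 10240.

Therefore ∮_C P dx + Q dy = 10240.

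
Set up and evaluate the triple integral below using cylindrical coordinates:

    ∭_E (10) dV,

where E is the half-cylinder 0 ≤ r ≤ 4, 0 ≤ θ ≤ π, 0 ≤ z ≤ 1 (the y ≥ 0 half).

In cylindrical coordinates, x = r cos(θ), y = r sin(θ), z = z, and dV = r dr dθ dz.

The integrand becomes 10, so

    ∭_E (10) dV = ∫_{0}^{π} ∫_{0}^{4} ∫_{0}^{1} (10) · r dz dr dθ.

Inner (z): 10r.
Middle (r from 0 to 4): 80.
Outer (θ): 80π.

Therefore the triple integral equals 80π.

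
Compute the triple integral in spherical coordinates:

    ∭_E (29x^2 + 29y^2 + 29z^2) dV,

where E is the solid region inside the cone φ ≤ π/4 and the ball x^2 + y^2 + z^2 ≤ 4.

In spherical coordinates, x = ρ sin(φ) cos(θ), y = ρ sin(φ) sin(θ), z = ρ cos(φ), and dV = ρ^2 sin(φ) dρ dφ dθ.

The integrand becomes 29ρ^2, so

    ∭_E (29x^2 + 29y^2 + 29z^2) dV = ∫_{0}^{2π} ∫_{0}^{π/4} ∫_{0}^{2} (29ρ^2) · ρ^2 sin(φ) dρ dφ dθ.

Inner (ρ): 928sin(φ)/5.
Middle (φ): 928/5 - 464sqrt(2)/5.
Outer (θ): 928π (2 - sqrt(2))/5.

Therefore the triple integral equals 928π (2 - sqrt(2))/5.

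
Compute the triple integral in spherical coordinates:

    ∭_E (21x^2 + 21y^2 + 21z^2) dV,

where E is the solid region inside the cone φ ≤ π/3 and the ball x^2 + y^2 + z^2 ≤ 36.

In spherical coordinates, x = ρ sin(φ) cos(θ), y = ρ sin(φ) sin(θ), z = ρ cos(φ), and dV = ρ^2 sin(φ) dρ dφ dθ.

The integrand becomes 21ρ^2, so

    ∭_E (21x^2 + 21y^2 + 21z^2) dV = ∫_{0}^{2π} ∫_{0}^{π/3} ∫_{0}^{6} (21ρ^2) · ρ^2 sin(φ) dρ dφ dθ.

Inner (ρ): 163296sin(φ)/5.
Middle (φ): 81648/5.
Outer (θ): 163296π/5.

Therefore the triple integral equals 163296π/5.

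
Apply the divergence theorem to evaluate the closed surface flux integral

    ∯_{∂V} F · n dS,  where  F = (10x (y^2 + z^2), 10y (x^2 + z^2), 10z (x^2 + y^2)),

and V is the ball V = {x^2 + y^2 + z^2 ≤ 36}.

By the divergence theorem,

    ∯_{∂V} F · n dS = ∭_V (∇ · F) dV.

Compute the divergence:
    ∇ · F = ∂F_x/∂x + ∂F_y/∂y + ∂F_z/∂z = 10y^2 + 10z^2 + 10x^2 + 10z^2 + 10x^2 + 10y^2 = 20x^2 + 20y^2 + 20z^2.

In spherical coordinates, x = ρ sin(φ) cos(θ), y = ρ sin(φ) sin(θ), z = ρ cos(φ), dV = ρ^2 sin(φ) dρ dφ dθ, with 0 ≤ ρ ≤ 6, 0 ≤ φ ≤ π, 0 ≤ θ ≤ 2π.

The integrand, after substitution and multiplying by the volume element, becomes (20ρ^2) · ρ^2 sin(φ), so

    ∭_V (∇·F) dV = ∫_0^{2π} ∫_0^{π} ∫_0^{6} (20ρ^2) · ρ^2 sin(φ) dρ dφ dθ.

Inner (ρ from 0 to 6): 31104sin(φ).
Middle (φ from 0 to π): 62208.
Outer (θ from 0 to 2π): 124416π.

Therefore ∯_{∂V} F · n dS = 124416π.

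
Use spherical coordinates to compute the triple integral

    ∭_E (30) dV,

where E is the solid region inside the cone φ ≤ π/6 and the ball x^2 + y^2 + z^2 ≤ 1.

In spherical coordinates, x = ρ sin(φ) cos(θ), y = ρ sin(φ) sin(θ), z = ρ cos(φ), and dV = ρ^2 sin(φ) dρ dφ dθ.

The integrand becomes 30, so

    ∭_E (30) dV = ∫_{0}^{2π} ∫_{0}^{π/6} ∫_{0}^{1} (30) · ρ^2 sin(φ) dρ dφ dθ.

Inner (ρ): 10sin(φ).
Middle (φ): 10 - 5sqrt(3).
Outer (θ): 10π (2 - sqrt(3)).

Therefore the triple integral equals 10π (2 - sqrt(3)).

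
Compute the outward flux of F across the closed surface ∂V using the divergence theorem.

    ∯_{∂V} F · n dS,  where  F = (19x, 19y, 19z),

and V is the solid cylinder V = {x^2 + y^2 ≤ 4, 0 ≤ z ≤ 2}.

By the divergence theorem,

    ∯_{∂V} F · n dS = ∭_V (∇ · F) dV.

Compute the divergence:
    ∇ · F = ∂F_x/∂x + ∂F_y/∂y + ∂F_z/∂z = 19 + 19 + 19 = 57.

In cylindrical coordinates, x = r cos(θ), y = r sin(θ), z = z, dV = r dr dθ dz, with 0 ≤ r ≤ 2, 0 ≤ θ ≤ 2π, 0 ≤ z ≤ 2.

The integrand, after substitution and multiplying by the volume element, becomes (57) · r, so

    ∭_V (∇·F) dV = ∫_0^{2π} ∫_0^{2} ∫_0^{2} (57) · r dz dr dθ.

Inner (z from 0 to 2): 114r.
Middle (r from 0 to 2): 228.
Outer (θ from 0 to 2π): 456π.

Therefore ∯_{∂V} F · n dS = 456π.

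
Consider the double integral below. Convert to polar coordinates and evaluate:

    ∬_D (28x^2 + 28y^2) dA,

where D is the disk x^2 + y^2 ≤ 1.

The region D is 0 ≤ r ≤ 1, 0 ≤ θ ≤ 2π in polar coordinates, where x = r cos(θ), y = r sin(θ), and dA = r dr dθ.

Under the substitution, the integrand becomes 28r^2, so

    ∬_D (28x^2 + 28y^2) dA = ∫_{0}^{2π} ∫_{0}^{1} (28r^2) · r dr dθ.

Inner integral (in r): ∫_{0}^{1} (28r^2) · r dr = 7.

Outer integral (in θ): ∫_{0}^{2π} (7) dθ = 14π.

Therefore ∬_D (28x^2 + 28y^2) dA = 14π.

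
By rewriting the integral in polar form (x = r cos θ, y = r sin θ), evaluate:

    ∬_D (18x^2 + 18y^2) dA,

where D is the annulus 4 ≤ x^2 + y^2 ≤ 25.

The region D is 2 ≤ r ≤ 5, 0 ≤ θ ≤ 2π in polar coordinates, where x = r cos(θ), y = r sin(θ), and dA = r dr dθ.

Under the substitution, the integrand becomes 18r^2, so

    ∬_D (18x^2 + 18y^2) dA = ∫_{0}^{2π} ∫_{2}^{5} (18r^2) · r dr dθ.

Inner integral (in r): ∫_{2}^{5} (18r^2) · r dr = 5481/2.

Outer integral (in θ): ∫_{0}^{2π} (5481/2) dθ = 5481π.

Therefore ∬_D (18x^2 + 18y^2) dA = 5481π.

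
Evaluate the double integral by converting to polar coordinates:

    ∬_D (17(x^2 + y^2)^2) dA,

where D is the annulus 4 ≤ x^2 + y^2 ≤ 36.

The region D is 2 ≤ r ≤ 6, 0 ≤ θ ≤ 2π in polar coordinates, where x = r cos(θ), y = r sin(θ), and dA = r dr dθ.

Under the substitution, the integrand becomes 17r^4, so

    ∬_D (17(x^2 + y^2)^2) dA = ∫_{0}^{2π} ∫_{2}^{6} (17r^4) · r dr dθ.

Inner integral (in r): ∫_{2}^{6} (17r^4) · r dr = 396032/3.

Outer integral (in θ): ∫_{0}^{2π} (396032/3) dθ = 792064π/3.

Therefore ∬_D (17(x^2 + y^2)^2) dA = 792064π/3.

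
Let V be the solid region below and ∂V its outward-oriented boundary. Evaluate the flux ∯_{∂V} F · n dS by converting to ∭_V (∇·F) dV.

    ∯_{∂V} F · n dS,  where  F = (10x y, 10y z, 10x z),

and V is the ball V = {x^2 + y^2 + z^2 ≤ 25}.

By the divergence theorem,

    ∯_{∂V} F · n dS = ∭_V (∇ · F) dV.

Compute the divergence:
    ∇ · F = ∂F_x/∂x + ∂F_y/∂y + ∂F_z/∂z = 10y + 10z + 10x = 10x + 10y + 10z.

In spherical coordinates, x = ρ sin(φ) cos(θ), y = ρ sin(φ) sin(θ), z = ρ cos(φ), dV = ρ^2 sin(φ) dρ dφ dθ, with 0 ≤ ρ ≤ 5, 0 ≤ φ ≤ π, 0 ≤ θ ≤ 2π.

The integrand, after substitution and multiplying by the volume element, becomes (10ρ (sqrt(2)sin(φ)sin(θ + π/4) + cos(φ))) · ρ^2 sin(φ), so

    ∭_V (∇·F) dV = ∫_0^{2π} ∫_0^{π} ∫_0^{5} (10ρ (sqrt(2)sin(φ)sin(θ + π/4) + cos(φ))) · ρ^2 sin(φ) dρ dφ dθ.

Inner (ρ from 0 to 5): 3125(sqrt(2)sin(φ)sin(θ + π/4) + cos(φ))sin(φ)/2.
Middle (φ from 0 to π): 3125sqrt(2)π sin(θ + π/4)/4.
Outer (θ from 0 to 2π): 0.

Therefore ∯_{∂V} F · n dS = 0.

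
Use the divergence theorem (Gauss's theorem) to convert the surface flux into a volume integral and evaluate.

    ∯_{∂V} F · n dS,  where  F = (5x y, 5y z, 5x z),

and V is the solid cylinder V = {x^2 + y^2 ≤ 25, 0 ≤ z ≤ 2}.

By the divergence theorem,

    ∯_{∂V} F · n dS = ∭_V (∇ · F) dV.

Compute the divergence:
    ∇ · F = ∂F_x/∂x + ∂F_y/∂y + ∂F_z/∂z = 5y + 5z + 5x = 5x + 5y + 5z.

In cylindrical coordinates, x = r cos(θ), y = r sin(θ), z = z, dV = r dr dθ dz, with 0 ≤ r ≤ 5, 0 ≤ θ ≤ 2π, 0 ≤ z ≤ 2.

The integrand, after substitution and multiplying by the volume element, becomes (5sqrt(2)r sin(θ + π/4) + 5z) · r, so

    ∭_V (∇·F) dV = ∫_0^{2π} ∫_0^{5} ∫_0^{2} (5sqrt(2)r sin(θ + π/4) + 5z) · r dz dr dθ.

Inner (z from 0 to 2): 10r (sqrt(2)r sin(θ + π/4) + 1).
Middle (r from 0 to 5): 1250sqrt(2)sin(θ + π/4)/3 + 125.
Outer (θ from 0 to 2π): 250π.

Therefore ∯_{∂V} F · n dS = 250π.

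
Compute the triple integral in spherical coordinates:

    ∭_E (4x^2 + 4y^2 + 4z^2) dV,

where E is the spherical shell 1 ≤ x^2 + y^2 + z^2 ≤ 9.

In spherical coordinates, x = ρ sin(φ) cos(θ), y = ρ sin(φ) sin(θ), z = ρ cos(φ), and dV = ρ^2 sin(φ) dρ dφ dθ.

The integrand becomes 4ρ^2, so

    ∭_E (4x^2 + 4y^2 + 4z^2) dV = ∫_{0}^{2π} ∫_{0}^{π} ∫_{1}^{3} (4ρ^2) · ρ^2 sin(φ) dρ dφ dθ.

Inner (ρ): 968sin(φ)/5.
Middle (φ): 1936/5.
Outer (θ): 3872π/5.

Therefore the triple integral equals 3872π/5.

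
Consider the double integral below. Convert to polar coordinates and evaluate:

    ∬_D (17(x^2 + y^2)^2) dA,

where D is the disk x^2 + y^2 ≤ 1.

The region D is 0 ≤ r ≤ 1, 0 ≤ θ ≤ 2π in polar coordinates, where x = r cos(θ), y = r sin(θ), and dA = r dr dθ.

Under the substitution, the integrand becomes 17r^4, so

    ∬_D (17(x^2 + y^2)^2) dA = ∫_{0}^{2π} ∫_{0}^{1} (17r^4) · r dr dθ.

Inner integral (in r): ∫_{0}^{1} (17r^4) · r dr = 17/6.

Outer integral (in θ): ∫_{0}^{2π} (17/6) dθ = 17π/3.

Therefore ∬_D (17(x^2 + y^2)^2) dA = 17π/3.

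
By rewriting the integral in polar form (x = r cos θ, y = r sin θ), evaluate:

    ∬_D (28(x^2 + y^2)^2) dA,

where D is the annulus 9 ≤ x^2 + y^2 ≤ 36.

The region D is 3 ≤ r ≤ 6, 0 ≤ θ ≤ 2π in polar coordinates, where x = r cos(θ), y = r sin(θ), and dA = r dr dθ.

Under the substitution, the integrand becomes 28r^4, so

    ∬_D (28(x^2 + y^2)^2) dA = ∫_{0}^{2π} ∫_{3}^{6} (28r^4) · r dr dθ.

Inner integral (in r): ∫_{3}^{6} (28r^4) · r dr = 214326.

Outer integral (in θ): ∫_{0}^{2π} (214326) dθ = 428652π.

Therefore ∬_D (28(x^2 + y^2)^2) dA = 428652π.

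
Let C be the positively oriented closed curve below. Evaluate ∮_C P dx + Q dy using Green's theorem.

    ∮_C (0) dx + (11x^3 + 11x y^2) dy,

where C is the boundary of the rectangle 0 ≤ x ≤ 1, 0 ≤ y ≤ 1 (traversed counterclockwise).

Green's theorem converts the closed line integral into a double integral over the enclosed region D:

    ∮_C P dx + Q dy = ∬_D (∂Q/∂x - ∂P/∂y) dA.

Here P = 0, Q = 11x^3 + 11x y^2, so

    ∂Q/∂x = 33x^2 + 11y^2,    ∂P/∂y = 0,
    ∂Q/∂x - ∂P/∂y = 33x^2 + 11y^2.

D is the region 0 ≤ x ≤ 1, 0 ≤ y ≤ 1. Evaluating the double integral:

    ∬_D (33x^2 + 11y^2) dA = ∫_0^{1} ∫_0^{1} (33x^2 + 11y^2) dy dx.

Inner (y from 0 to 1): 33x^2 + 11/3.
Outer (x from 0 to 1): 44/3.

Therefore ∮_C P dx + Q dy = 44/3.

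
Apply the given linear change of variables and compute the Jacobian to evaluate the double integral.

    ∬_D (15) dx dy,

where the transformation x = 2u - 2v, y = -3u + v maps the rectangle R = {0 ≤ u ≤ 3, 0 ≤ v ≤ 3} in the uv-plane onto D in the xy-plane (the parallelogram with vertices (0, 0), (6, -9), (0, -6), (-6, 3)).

Compute the Jacobian determinant of (x, y) with respect to (u, v):

    ∂(x,y)/∂(u,v) = | 2  -2 | = (2)(1) - (-2)(-3) = -4.
                   | -3  1 |

Its absolute value is |J| = 4 (the area scaling factor).

Substituting x = 2u - 2v, y = -3u + v into the integrand,

    15 → 15,

so the integral becomes

    ∬_R (15) · |J| du dv = ∫_0^3 ∫_0^3 (60) dv du.

Inner (v): 180.
Outer (u): 540.

Therefore ∬_D (15) dx dy = 540.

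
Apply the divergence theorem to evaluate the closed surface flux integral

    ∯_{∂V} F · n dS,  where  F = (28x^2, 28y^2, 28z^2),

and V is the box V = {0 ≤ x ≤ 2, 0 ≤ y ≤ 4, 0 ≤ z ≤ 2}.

By the divergence theorem,

    ∯_{∂V} F · n dS = ∭_V (∇ · F) dV.

Compute the divergence:
    ∇ · F = ∂F_x/∂x + ∂F_y/∂y + ∂F_z/∂z = 56x + 56y + 56z.

V is a rectangular box, so dV = dx dy dz with 0 ≤ x ≤ 2, 0 ≤ y ≤ 4, 0 ≤ z ≤ 2.

Integrate (56x + 56y + 56z) over V as an iterated integral:

    ∭_V (∇·F) dV = ∫_0^{2} ∫_0^{4} ∫_0^{2} (56x + 56y + 56z) dz dy dx.

Inner (z from 0 to 2): 112x + 112y + 112.
Middle (y from 0 to 4): 448x + 1344.
Outer (x from 0 to 2): 3584.

Therefore ∯_{∂V} F · n dS = 3584.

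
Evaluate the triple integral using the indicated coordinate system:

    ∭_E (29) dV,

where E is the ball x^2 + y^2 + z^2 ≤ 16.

In spherical coordinates, x = ρ sin(φ) cos(θ), y = ρ sin(φ) sin(θ), z = ρ cos(φ), and dV = ρ^2 sin(φ) dρ dφ dθ.

The integrand becomes 29, so

    ∭_E (29) dV = ∫_{0}^{2π} ∫_{0}^{π} ∫_{0}^{4} (29) · ρ^2 sin(φ) dρ dφ dθ.

Inner (ρ): 1856sin(φ)/3.
Middle (φ): 3712/3.
Outer (θ): 7424π/3.

Therefore the triple integral equals 7424π/3.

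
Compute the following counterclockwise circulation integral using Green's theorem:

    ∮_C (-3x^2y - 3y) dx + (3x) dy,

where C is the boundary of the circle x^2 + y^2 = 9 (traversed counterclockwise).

Green's theorem converts the closed line integral into a double integral over the enclosed region D:

    ∮_C P dx + Q dy = ∬_D (∂Q/∂x - ∂P/∂y) dA.

Here P = -3x^2y - 3y, Q = 3x, so

    ∂Q/∂x = 3,    ∂P/∂y = -3x^2 - 3,
    ∂Q/∂x - ∂P/∂y = 3x^2 + 6.

D is the region x^2 + y^2 ≤ 9. Evaluating the double integral:

In polar coordinates (x = r cos θ, y = r sin θ, dA = r dr dθ) the integrand becomes 3r^2cos(θ)^2 + 6, so

    ∬_D (3x^2 + 6) dA = ∫_0^{2π} ∫_0^{3} (3r^2cos(θ)^2 + 6) · r dr dθ.

Inner (r from 0 to 3): 243cos(θ)^2/4 + 27.
Outer (θ from 0 to 2π): 459π/4.

Therefore ∮_C P dx + Q dy = 459π/4.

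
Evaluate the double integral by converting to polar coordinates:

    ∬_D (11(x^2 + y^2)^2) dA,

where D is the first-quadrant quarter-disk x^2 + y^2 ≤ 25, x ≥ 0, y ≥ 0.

The region D is 0 ≤ r ≤ 5, 0 ≤ θ ≤ π/2 in polar coordinates, where x = r cos(θ), y = r sin(θ), and dA = r dr dθ.

Under the substitution, the integrand becomes 11r^4, so

    ∬_D (11(x^2 + y^2)^2) dA = ∫_{0}^{π/2} ∫_{0}^{5} (11r^4) · r dr dθ.

Inner integral (in r): ∫_{0}^{5} (11r^4) · r dr = 171875/6.

Outer integral (in θ): ∫_{0}^{π/2} (171875/6) dθ = 171875π/12.

Therefore ∬_D (11(x^2 + y^2)^2) dA = 171875π/12.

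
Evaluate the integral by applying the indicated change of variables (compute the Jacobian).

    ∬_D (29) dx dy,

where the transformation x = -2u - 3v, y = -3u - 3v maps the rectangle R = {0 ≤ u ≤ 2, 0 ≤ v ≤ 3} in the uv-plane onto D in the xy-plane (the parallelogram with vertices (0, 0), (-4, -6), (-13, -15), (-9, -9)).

Compute the Jacobian determinant of (x, y) with respect to (u, v):

    ∂(x,y)/∂(u,v) = | -2  -3 | = (-2)(-3) - (-3)(-3) = -3.
                   | -3  -3 |

Its absolute value is |J| = 3 (the area scaling factor).

Substituting x = -2u - 3v, y = -3u - 3v into the integrand,

    29 → 29,

so the integral becomes

    ∬_R (29) · |J| du dv = ∫_0^2 ∫_0^3 (87) dv du.

Inner (v): 261.
Outer (u): 522.

Therefore ∬_D (29) dx dy = 522.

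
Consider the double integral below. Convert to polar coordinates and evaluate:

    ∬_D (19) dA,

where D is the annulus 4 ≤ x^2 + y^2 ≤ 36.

The region D is 2 ≤ r ≤ 6, 0 ≤ θ ≤ 2π in polar coordinates, where x = r cos(θ), y = r sin(θ), and dA = r dr dθ.

Under the substitution, the integrand becomes 19, so

    ∬_D (19) dA = ∫_{0}^{2π} ∫_{2}^{6} (19) · r dr dθ.

Inner integral (in r): ∫_{2}^{6} (19) · r dr = 304.

Outer integral (in θ): ∫_{0}^{2π} (304) dθ = 608π.

Therefore ∬_D (19) dA = 608π.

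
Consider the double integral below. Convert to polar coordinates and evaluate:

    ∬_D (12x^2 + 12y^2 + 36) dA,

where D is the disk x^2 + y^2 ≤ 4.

The region D is 0 ≤ r ≤ 2, 0 ≤ θ ≤ 2π in polar coordinates, where x = r cos(θ), y = r sin(θ), and dA = r dr dθ.

Under the substitution, the integrand becomes 12r^2 + 36, so

    ∬_D (12x^2 + 12y^2 + 36) dA = ∫_{0}^{2π} ∫_{0}^{2} (12r^2 + 36) · r dr dθ.

Inner integral (in r): ∫_{0}^{2} (12r^2 + 36) · r dr = 120.

Outer integral (in θ): ∫_{0}^{2π} (120) dθ = 240π.

Therefore ∬_D (12x^2 + 12y^2 + 36) dA = 240π.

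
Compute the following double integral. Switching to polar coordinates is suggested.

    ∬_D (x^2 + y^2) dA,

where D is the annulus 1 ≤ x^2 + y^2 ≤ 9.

The region D is 1 ≤ r ≤ 3, 0 ≤ θ ≤ 2π in polar coordinates, where x = r cos(θ), y = r sin(θ), and dA = r dr dθ.

Under the substitution, the integrand becomes r^2, so

    ∬_D (x^2 + y^2) dA = ∫_{0}^{2π} ∫_{1}^{3} (r^2) · r dr dθ.

Inner integral (in r): ∫_{1}^{3} (r^2) · r dr = 20.

Outer integral (in θ): ∫_{0}^{2π} (20) dθ = 40π.

Therefore ∬_D (x^2 + y^2) dA = 40π.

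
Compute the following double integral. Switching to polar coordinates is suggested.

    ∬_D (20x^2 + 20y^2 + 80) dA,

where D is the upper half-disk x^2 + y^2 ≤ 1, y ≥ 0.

The region D is 0 ≤ r ≤ 1, 0 ≤ θ ≤ π in polar coordinates, where x = r cos(θ), y = r sin(θ), and dA = r dr dθ.

Under the substitution, the integrand becomes 20r^2 + 80, so

    ∬_D (20x^2 + 20y^2 + 80) dA = ∫_{0}^{π} ∫_{0}^{1} (20r^2 + 80) · r dr dθ.

Inner integral (in r): ∫_{0}^{1} (20r^2 + 80) · r dr = 45.

Outer integral (in θ): ∫_{0}^{π} (45) dθ = 45π.

Therefore ∬_D (20x^2 + 20y^2 + 80) dA = 45π.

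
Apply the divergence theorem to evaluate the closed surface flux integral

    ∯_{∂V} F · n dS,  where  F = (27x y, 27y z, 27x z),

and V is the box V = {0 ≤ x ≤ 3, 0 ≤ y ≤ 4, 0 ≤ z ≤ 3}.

By the divergence theorem,

    ∯_{∂V} F · n dS = ∭_V (∇ · F) dV.

Compute the divergence:
    ∇ · F = ∂F_x/∂x + ∂F_y/∂y + ∂F_z/∂z = 27y + 27z + 27x = 27x + 27y + 27z.

V is a rectangular box, so dV = dx dy dz with 0 ≤ x ≤ 3, 0 ≤ y ≤ 4, 0 ≤ z ≤ 3.

Integrate (27x + 27y + 27z) over V as an iterated integral:

    ∭_V (∇·F) dV = ∫_0^{3} ∫_0^{4} ∫_0^{3} (27x + 27y + 27z) dz dy dx.

Inner (z from 0 to 3): 81x + 81y + 243/2.
Middle (y from 0 to 4): 324x + 1134.
Outer (x from 0 to 3): 4860.

Therefore ∯_{∂V} F · n dS = 4860.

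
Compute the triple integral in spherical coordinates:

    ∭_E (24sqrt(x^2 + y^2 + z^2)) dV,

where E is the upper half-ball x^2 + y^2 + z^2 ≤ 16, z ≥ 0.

In spherical coordinates, x = ρ sin(φ) cos(θ), y = ρ sin(φ) sin(θ), z = ρ cos(φ), and dV = ρ^2 sin(φ) dρ dφ dθ.

The integrand becomes 24ρ, so

    ∭_E (24sqrt(x^2 + y^2 + z^2)) dV = ∫_{0}^{2π} ∫_{0}^{π/2} ∫_{0}^{4} (24ρ) · ρ^2 sin(φ) dρ dφ dθ.

Inner (ρ): 1536sin(φ).
Middle (φ): 1536.
Outer (θ): 3072π.

Therefore the triple integral equals 3072π.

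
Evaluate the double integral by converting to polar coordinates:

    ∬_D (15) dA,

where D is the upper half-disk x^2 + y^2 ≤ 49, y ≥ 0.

The region D is 0 ≤ r ≤ 7, 0 ≤ θ ≤ π in polar coordinates, where x = r cos(θ), y = r sin(θ), and dA = r dr dθ.

Under the substitution, the integrand becomes 15, so

    ∬_D (15) dA = ∫_{0}^{π} ∫_{0}^{7} (15) · r dr dθ.

Inner integral (in r): ∫_{0}^{7} (15) · r dr = 735/2.

Outer integral (in θ): ∫_{0}^{π} (735/2) dθ = 735π/2.

Therefore ∬_D (15) dA = 735π/2.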